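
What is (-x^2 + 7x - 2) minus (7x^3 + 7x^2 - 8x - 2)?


Distribute the minus sign:
  (-x^2 + 7x - 2)
- (7x^3 + 7x^2 - 8x - 2)
Negate second polynomial: -7x^3 - 7x^2 + 8x + 2
Add: -7x^3 - 8x^2 + 15x


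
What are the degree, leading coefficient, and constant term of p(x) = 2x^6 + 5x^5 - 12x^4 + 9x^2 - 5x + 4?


Highest power of x is 6, with coefficient 2. Constant term is 4.
Degree = 6, leading coefficient = 2, constant term = 4


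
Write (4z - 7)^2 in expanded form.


Expand (4z - 7)^2 by repeated multiplication:
= 16z^2 - 56z + 49


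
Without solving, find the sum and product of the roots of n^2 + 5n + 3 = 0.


For an^2+bn+c=0: sum = -b/a, product = c/a.
a=1, b=5, c=3
Sum = -(5)/1 = -5
Product = (3)/1 = 3


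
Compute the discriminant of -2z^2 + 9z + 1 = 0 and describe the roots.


D = b^2 - 4ac = (9)^2 - 4(-2)(1) = 81 + 8 = 89
Since D > 0: two distinct irrational roots


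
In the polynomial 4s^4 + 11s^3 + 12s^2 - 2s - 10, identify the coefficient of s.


Read off the coefficient of s: -2


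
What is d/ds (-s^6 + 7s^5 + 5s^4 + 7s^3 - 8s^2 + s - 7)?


Apply the power rule term by term:
  d/ds(-s^6) = -6s^5
  d/ds(7s^5) = 35s^4
  d/ds(5s^4) = 20s^3
  d/ds(7s^3) = 21s^2
  d/ds(-8s^2) = -16s
  d/ds(s) = 1
  d/ds(-7) = 0
p'(s) = -6s^5 + 35s^4 + 20s^3 + 21s^2 - 16s + 1


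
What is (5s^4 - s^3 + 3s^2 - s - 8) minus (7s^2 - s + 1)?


Distribute the minus sign:
  (5s^4 - s^3 + 3s^2 - s - 8)
- (7s^2 - s + 1)
Negate second polynomial: -7s^2 + s - 1
Add: 5s^4 - s^3 - 4s^2 - 9


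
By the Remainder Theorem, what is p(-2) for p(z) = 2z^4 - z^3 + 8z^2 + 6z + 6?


By the Remainder Theorem, the remainder equals p(-2):
  2*(-2)^4 = 32
  -1*(-2)^3 = 8
  8*(-2)^2 = 32
  6*(-2)^1 = -12
  constant: 6
Sum: 32 + 8 + 32 - 12 + 6 = 66


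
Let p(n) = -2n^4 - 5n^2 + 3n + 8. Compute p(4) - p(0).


p(4) = -572
p(0) = 8
p(4) - p(0) = -572 - 8 = -580


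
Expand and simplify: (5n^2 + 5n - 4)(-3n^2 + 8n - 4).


Distribute each term of the first polynomial:
  (5n^2)(-3n^2 + 8n - 4) = -15n^4 + 40n^3 - 20n^2
  (5n)(-3n^2 + 8n - 4) = -15n^3 + 40n^2 - 20n
  (-4)(-3n^2 + 8n - 4) = 12n^2 - 32n + 16
Sum: -15n^4 + 25n^3 + 32n^2 - 52n + 16


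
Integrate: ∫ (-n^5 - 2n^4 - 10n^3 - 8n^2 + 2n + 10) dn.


Reverse power rule on each term:
  ∫ -n^5 dn = -(1/6)n^6
  ∫ -2n^4 dn = -(2/5)n^5
  ∫ -10n^3 dn = -(5/2)n^4
  ∫ -8n^2 dn = -(8/3)n^3
  ∫ 2n dn = n^2
  ∫ 10 dn = 10n
F(n) = -(1/6)n^6 - (2/5)n^5 - (5/2)n^4 - (8/3)n^3 + n^2 + 10n + C


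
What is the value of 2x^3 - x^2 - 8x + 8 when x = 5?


Using direct substitution:
  2 * (5)^3 = 250
  -1 * (5)^2 = -25
  -8 * (5)^1 = -40
  constant: 8
Sum = 250 - 25 - 40 + 8 = 193


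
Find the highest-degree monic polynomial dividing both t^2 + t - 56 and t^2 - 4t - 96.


Factor each:
  t^2 + t - 56 = (t + 8)(t - 7)
  t^2 - 4t - 96 = (t + 8)(t - 12)
Common monic factor: t + 8


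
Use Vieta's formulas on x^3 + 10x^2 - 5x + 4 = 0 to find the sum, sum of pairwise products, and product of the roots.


Monic cubic x^3+bx^2+cx+d=0: sum=-b, pairwise sum=c, product=-d.
b=10, c=-5, d=4
r1+r2+r3 = -10
r1r2+r1r3+r2r3 = -5
r1r2r3 = -4


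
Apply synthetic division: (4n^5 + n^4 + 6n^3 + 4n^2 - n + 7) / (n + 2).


Synthetic division with c = -2. Coefficients: 4, 1, 6, 4, -1, 7
Bring down 4.
  4 * -2 = -8; -8 + 1 = -7
  -7 * -2 = 14; 14 + 6 = 20
  20 * -2 = -40; -40 + 4 = -36
  -36 * -2 = 72; 72 - 1 = 71
  71 * -2 = -142; -142 + 7 = -135
Quotient: 4n^4 - 7n^3 + 20n^2 - 36n + 71, Remainder: -135


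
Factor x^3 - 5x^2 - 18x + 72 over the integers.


Try integer roots (divisors of 72). x=3: p(3)=0.
Divide out (x - 3): quotient is x^2 - 2x - 24.
Factor the quadratic: (x + 4)(x - 6)
Result: (x - 3)(x + 4)(x - 6)


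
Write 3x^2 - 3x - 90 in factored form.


Roots satisfy r1 + r2 = -b/a = 1 and r1*r2 = c/a = -30.
So r1 = -5, r2 = 6.
3x^2 - 3x - 90 = 3(x - r1)(x - r2) = 3(x + 5)(x - 6)


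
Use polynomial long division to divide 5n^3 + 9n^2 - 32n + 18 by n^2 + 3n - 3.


(5n^3 + 9n^2 - 32n + 18) / (n^2 + 3n - 3)
Step 1: 5n * (n^2 + 3n - 3) = 5n^3 + 15n^2 - 15n; subtract.
Step 2: -6 * (n^2 + 3n - 3) = -6n^2 - 18n + 18; subtract.
Quotient: 5n - 6, Remainder: n


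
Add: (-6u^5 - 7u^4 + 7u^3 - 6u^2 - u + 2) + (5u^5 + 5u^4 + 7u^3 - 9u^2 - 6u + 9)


Align terms by degree and add:
  -6u^5 - 7u^4 + 7u^3 - 6u^2 - u + 2
+ 5u^5 + 5u^4 + 7u^3 - 9u^2 - 6u + 9
= -u^5 - 2u^4 + 14u^3 - 15u^2 - 7u + 11


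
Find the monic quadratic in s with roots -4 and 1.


p(s) = (s + 4)(s - 1)
Expand: s^2 + 3s - 4


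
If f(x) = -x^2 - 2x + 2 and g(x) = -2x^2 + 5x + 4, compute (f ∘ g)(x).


Substitute g(x) into f:
f(g(x)) = -1*(-2x^2 + 5x + 4)^2 + (-2)*(-2x^2 + 5x + 4) + 2
(-2x^2 + 5x + 4)^2 = 4x^4 - 20x^3 + 9x^2 + 40x + 16
Expand and combine: -4x^4 + 20x^3 - 5x^2 - 50x - 22


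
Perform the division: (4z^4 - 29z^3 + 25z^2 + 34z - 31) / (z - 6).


(4z^4 - 29z^3 + 25z^2 + 34z - 31) / (z - 6)
Step 1: 4z^3 * (z - 6) = 4z^4 - 24z^3; subtract.
Step 2: -5z^2 * (z - 6) = -5z^3 + 30z^2; subtract.
Step 3: -5z * (z - 6) = -5z^2 + 30z; subtract.
Step 4: 4 * (z - 6) = 4z - 24; subtract.
Quotient: 4z^3 - 5z^2 - 5z + 4, Remainder: -7


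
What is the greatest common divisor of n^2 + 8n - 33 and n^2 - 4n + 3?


Factor each:
  n^2 + 8n - 33 = (n - 3)(n + 11)
  n^2 - 4n + 3 = (n - 3)(n - 1)
Common monic factor: n - 3


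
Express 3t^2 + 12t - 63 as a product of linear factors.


Roots satisfy r1 + r2 = -b/a = -4 and r1*r2 = c/a = -21.
So r1 = -7, r2 = 3.
3t^2 + 12t - 63 = 3(t - r1)(t - r2) = 3(t + 7)(t - 3)


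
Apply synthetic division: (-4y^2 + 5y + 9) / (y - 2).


Synthetic division with c = 2. Coefficients: -4, 5, 9
Bring down -4.
  -4 * 2 = -8; -8 + 5 = -3
  -3 * 2 = -6; -6 + 9 = 3
Quotient: -4y - 3, Remainder: 3


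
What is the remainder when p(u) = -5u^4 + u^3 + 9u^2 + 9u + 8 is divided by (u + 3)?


By the Remainder Theorem, the remainder equals p(-3):
  -5*(-3)^4 = -405
  1*(-3)^3 = -27
  9*(-3)^2 = 81
  9*(-3)^1 = -27
  constant: 8
Sum: -405 - 27 + 81 - 27 + 8 = -370


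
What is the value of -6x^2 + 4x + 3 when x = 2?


Using direct substitution:
  -6 * (2)^2 = -24
  4 * (2)^1 = 8
  constant: 3
Sum = -24 + 8 + 3 = -13


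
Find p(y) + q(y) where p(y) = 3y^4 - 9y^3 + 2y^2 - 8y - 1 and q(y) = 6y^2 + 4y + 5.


Align terms by degree and add:
  3y^4 - 9y^3 + 2y^2 - 8y - 1
+ 6y^2 + 4y + 5
= 3y^4 - 9y^3 + 8y^2 - 4y + 4


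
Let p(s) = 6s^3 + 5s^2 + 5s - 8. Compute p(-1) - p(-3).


p(-1) = -14
p(-3) = -140
p(-1) - p(-3) = -14 + 140 = 126


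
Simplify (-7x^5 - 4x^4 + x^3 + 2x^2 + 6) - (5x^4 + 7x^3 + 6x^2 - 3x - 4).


Distribute the minus sign:
  (-7x^5 - 4x^4 + x^3 + 2x^2 + 6)
- (5x^4 + 7x^3 + 6x^2 - 3x - 4)
Negate second polynomial: -5x^4 - 7x^3 - 6x^2 + 3x + 4
Add: -7x^5 - 9x^4 - 6x^3 - 4x^2 + 3x + 10


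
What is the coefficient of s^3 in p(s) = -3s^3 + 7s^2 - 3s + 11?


Read off the coefficient of s^3: -3


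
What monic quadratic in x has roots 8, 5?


p(x) = (x - 8)(x - 5)
Expand: x^2 - 13x + 40


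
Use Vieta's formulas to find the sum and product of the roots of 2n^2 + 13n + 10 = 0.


For an^2+bn+c=0: sum = -b/a, product = c/a.
a=2, b=13, c=10
Sum = -(13)/2 = -13/2
Product = (10)/2 = 5


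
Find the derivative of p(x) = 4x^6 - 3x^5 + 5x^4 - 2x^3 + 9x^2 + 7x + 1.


Apply the power rule term by term:
  d/dx(4x^6) = 24x^5
  d/dx(-3x^5) = -15x^4
  d/dx(5x^4) = 20x^3
  d/dx(-2x^3) = -6x^2
  d/dx(9x^2) = 18x
  d/dx(7x) = 7
  d/dx(1) = 0
p'(x) = 24x^5 - 15x^4 + 20x^3 - 6x^2 + 18x + 7


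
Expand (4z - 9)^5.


Expand (4z - 9)^5 by repeated multiplication:
  (4z - 9)^2 = 16z^2 - 72z + 81
  (4z - 9)^3 = 64z^3 - 432z^2 + 972z - 729
  (4z - 9)^4 = 256z^4 - 2304z^3 + 7776z^2 - 11664z + 6561
= 1024z^5 - 11520z^4 + 51840z^3 - 116640z^2 + 131220z - 59049


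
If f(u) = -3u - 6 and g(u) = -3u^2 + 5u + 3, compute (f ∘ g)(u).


Substitute g(u) into f:
f(g(u)) = -3*(-3u^2 + 5u + 3) + (-6)
Expand and combine: 9u^2 - 15u - 15


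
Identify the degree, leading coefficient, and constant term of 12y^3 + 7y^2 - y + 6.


Highest power of y is 3, with coefficient 12. Constant term is 6.
Degree = 3, leading coefficient = 12, constant term = 6


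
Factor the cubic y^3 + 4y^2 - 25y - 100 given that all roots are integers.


Try integer roots (divisors of -100). y=-5: p(-5)=0.
Divide out (y + 5): quotient is y^2 - y - 20.
Factor the quadratic: (y - 5)(y + 4)
Result: (y + 5)(y - 5)(y + 4)


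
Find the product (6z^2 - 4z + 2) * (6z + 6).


Distribute each term of the first polynomial:
  (6z^2)(6z + 6) = 36z^3 + 36z^2
  (-4z)(6z + 6) = -24z^2 - 24z
  (2)(6z + 6) = 12z + 12
Sum: 36z^3 + 12z^2 - 12z + 12


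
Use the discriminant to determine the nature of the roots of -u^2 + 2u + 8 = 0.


D = b^2 - 4ac = (2)^2 - 4(-1)(8) = 4 + 32 = 36
Since D > 0: two distinct rational roots


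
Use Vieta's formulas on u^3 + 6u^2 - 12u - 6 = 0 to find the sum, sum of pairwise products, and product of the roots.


Monic cubic u^3+bu^2+cu+d=0: sum=-b, pairwise sum=c, product=-d.
b=6, c=-12, d=-6
r1+r2+r3 = -6
r1r2+r1r3+r2r3 = -12
r1r2r3 = 6


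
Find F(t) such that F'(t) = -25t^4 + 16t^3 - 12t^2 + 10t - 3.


Reverse power rule on each term:
  ∫ -25t^4 dt = -5t^5
  ∫ 16t^3 dt = 4t^4
  ∫ -12t^2 dt = -4t^3
  ∫ 10t dt = 5t^2
  ∫ -3 dt = -3t
F(t) = -5t^5 + 4t^4 - 4t^3 + 5t^2 - 3t + C


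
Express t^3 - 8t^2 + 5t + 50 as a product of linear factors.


Try integer roots (divisors of 50). t=5: p(5)=0.
Divide out (t - 5): quotient is t^2 - 3t - 10.
Factor the quadratic: (t - 5)(t + 2)
Result: (t - 5)(t - 5)(t + 2)


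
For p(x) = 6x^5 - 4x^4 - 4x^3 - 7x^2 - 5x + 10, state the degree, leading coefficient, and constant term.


Highest power of x is 5, with coefficient 6. Constant term is 10.
Degree = 5, leading coefficient = 6, constant term = 10


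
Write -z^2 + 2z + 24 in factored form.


Roots satisfy r1 + r2 = -b/a = 2 and r1*r2 = c/a = -24.
So r1 = -4, r2 = 6.
-z^2 + 2z + 24 = -(z - r1)(z - r2) = -(z + 4)(z - 6)


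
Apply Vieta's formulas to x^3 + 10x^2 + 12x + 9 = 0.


Monic cubic x^3+bx^2+cx+d=0: sum=-b, pairwise sum=c, product=-d.
b=10, c=12, d=9
r1+r2+r3 = -10
r1r2+r1r3+r2r3 = 12
r1r2r3 = -9


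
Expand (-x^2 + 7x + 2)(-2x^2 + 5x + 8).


Distribute each term of the first polynomial:
  (-x^2)(-2x^2 + 5x + 8) = 2x^4 - 5x^3 - 8x^2
  (7x)(-2x^2 + 5x + 8) = -14x^3 + 35x^2 + 56x
  (2)(-2x^2 + 5x + 8) = -4x^2 + 10x + 16
Sum: 2x^4 - 19x^3 + 23x^2 + 66x + 16


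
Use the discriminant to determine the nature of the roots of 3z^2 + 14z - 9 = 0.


D = b^2 - 4ac = (14)^2 - 4(3)(-9) = 196 + 108 = 304
Since D > 0: two distinct irrational roots


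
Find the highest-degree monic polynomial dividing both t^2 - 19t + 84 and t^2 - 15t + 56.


Factor each:
  t^2 - 19t + 84 = (t - 7)(t - 12)
  t^2 - 15t + 56 = (t - 7)(t - 8)
Common monic factor: t - 7


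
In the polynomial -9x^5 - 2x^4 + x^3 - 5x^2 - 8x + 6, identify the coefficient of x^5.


Read off the coefficient of x^5: -9


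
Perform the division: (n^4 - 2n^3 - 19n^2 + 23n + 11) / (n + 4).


(n^4 - 2n^3 - 19n^2 + 23n + 11) / (n + 4)
Step 1: n^3 * (n + 4) = n^4 + 4n^3; subtract.
Step 2: -6n^2 * (n + 4) = -6n^3 - 24n^2; subtract.
Step 3: 5n * (n + 4) = 5n^2 + 20n; subtract.
Step 4: 3 * (n + 4) = 3n + 12; subtract.
Quotient: n^3 - 6n^2 + 5n + 3, Remainder: -1


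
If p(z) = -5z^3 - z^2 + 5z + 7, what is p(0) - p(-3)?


p(0) = 7
p(-3) = 118
p(0) - p(-3) = 7 - 118 = -111


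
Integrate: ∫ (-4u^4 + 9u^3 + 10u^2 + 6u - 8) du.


Reverse power rule on each term:
  ∫ -4u^4 du = -(4/5)u^5
  ∫ 9u^3 du = (9/4)u^4
  ∫ 10u^2 du = (10/3)u^3
  ∫ 6u du = 3u^2
  ∫ -8 du = -8u
F(u) = -(4/5)u^5 + (9/4)u^4 + (10/3)u^3 + 3u^2 - 8u + C


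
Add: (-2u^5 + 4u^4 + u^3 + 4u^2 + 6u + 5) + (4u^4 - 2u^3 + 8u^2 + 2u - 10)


Align terms by degree and add:
  -2u^5 + 4u^4 + u^3 + 4u^2 + 6u + 5
+ 4u^4 - 2u^3 + 8u^2 + 2u - 10
= -2u^5 + 8u^4 - u^3 + 12u^2 + 8u - 5


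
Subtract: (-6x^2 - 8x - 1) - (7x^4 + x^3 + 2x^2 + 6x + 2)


Distribute the minus sign:
  (-6x^2 - 8x - 1)
- (7x^4 + x^3 + 2x^2 + 6x + 2)
Negate second polynomial: -7x^4 - x^3 - 2x^2 - 6x - 2
Add: -7x^4 - x^3 - 8x^2 - 14x - 3


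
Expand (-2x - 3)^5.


Expand (-2x - 3)^5 by repeated multiplication:
  (-2x - 3)^2 = 4x^2 + 12x + 9
  (-2x - 3)^3 = -8x^3 - 36x^2 - 54x - 27
  (-2x - 3)^4 = 16x^4 + 96x^3 + 216x^2 + 216x + 81
= -32x^5 - 240x^4 - 720x^3 - 1080x^2 - 810x - 243


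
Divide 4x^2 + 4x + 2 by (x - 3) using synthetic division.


Synthetic division with c = 3. Coefficients: 4, 4, 2
Bring down 4.
  4 * 3 = 12; 12 + 4 = 16
  16 * 3 = 48; 48 + 2 = 50
Quotient: 4x + 16, Remainder: 50


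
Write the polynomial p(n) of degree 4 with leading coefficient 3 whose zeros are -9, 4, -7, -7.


p(n) = 3(n + 9)(n - 4)(n + 7)(n + 7)
Expand: 3n^4 + 57n^3 + 249n^2 - 777n - 5292


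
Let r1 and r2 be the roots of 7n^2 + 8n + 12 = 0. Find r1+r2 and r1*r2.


For an^2+bn+c=0: sum = -b/a, product = c/a.
a=7, b=8, c=12
Sum = -(8)/7 = -8/7
Product = (12)/7 = 12/7


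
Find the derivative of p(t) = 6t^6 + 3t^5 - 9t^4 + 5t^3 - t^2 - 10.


Apply the power rule term by term:
  d/dt(6t^6) = 36t^5
  d/dt(3t^5) = 15t^4
  d/dt(-9t^4) = -36t^3
  d/dt(5t^3) = 15t^2
  d/dt(-t^2) = -2t
  d/dt(-10) = 0
p'(t) = 36t^5 + 15t^4 - 36t^3 + 15t^2 - 2t


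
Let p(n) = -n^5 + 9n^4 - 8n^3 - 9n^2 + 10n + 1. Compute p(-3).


Using direct substitution:
  -1 * (-3)^5 = 243
  9 * (-3)^4 = 729
  -8 * (-3)^3 = 216
  -9 * (-3)^2 = -81
  10 * (-3)^1 = -30
  constant: 1
Sum = 243 + 729 + 216 - 81 - 30 + 1 = 1078


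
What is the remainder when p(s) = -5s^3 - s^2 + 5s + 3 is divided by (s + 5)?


By the Remainder Theorem, the remainder equals p(-5):
  -5*(-5)^3 = 625
  -1*(-5)^2 = -25
  5*(-5)^1 = -25
  constant: 3
Sum: 625 - 25 - 25 + 3 = 578


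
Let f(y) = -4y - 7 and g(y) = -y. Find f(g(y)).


Substitute g(y) into f:
f(g(y)) = -4*(-y) + (-7)
Expand and combine: 4y - 7


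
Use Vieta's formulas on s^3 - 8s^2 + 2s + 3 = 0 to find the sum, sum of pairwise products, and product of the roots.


Monic cubic s^3+bs^2+cs+d=0: sum=-b, pairwise sum=c, product=-d.
b=-8, c=2, d=3
r1+r2+r3 = 8
r1r2+r1r3+r2r3 = 2
r1r2r3 = -3


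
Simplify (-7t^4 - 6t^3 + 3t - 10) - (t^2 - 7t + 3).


Distribute the minus sign:
  (-7t^4 - 6t^3 + 3t - 10)
- (t^2 - 7t + 3)
Negate second polynomial: -t^2 + 7t - 3
Add: -7t^4 - 6t^3 - t^2 + 10t - 13


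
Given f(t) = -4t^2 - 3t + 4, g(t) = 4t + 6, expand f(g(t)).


Substitute g(t) into f:
f(g(t)) = -4*(4t + 6)^2 + (-3)*(4t + 6) + 4
(4t + 6)^2 = 16t^2 + 48t + 36
Expand and combine: -64t^2 - 204t - 158


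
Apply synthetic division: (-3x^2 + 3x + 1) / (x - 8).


Synthetic division with c = 8. Coefficients: -3, 3, 1
Bring down -3.
  -3 * 8 = -24; -24 + 3 = -21
  -21 * 8 = -168; -168 + 1 = -167
Quotient: -3x - 21, Remainder: -167


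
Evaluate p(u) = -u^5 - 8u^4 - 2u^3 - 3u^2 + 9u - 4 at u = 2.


Using direct substitution:
  -1 * (2)^5 = -32
  -8 * (2)^4 = -128
  -2 * (2)^3 = -16
  -3 * (2)^2 = -12
  9 * (2)^1 = 18
  constant: -4
Sum = -32 - 128 - 16 - 12 + 18 - 4 = -174


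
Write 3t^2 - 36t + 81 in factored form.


Roots satisfy r1 + r2 = -b/a = 12 and r1*r2 = c/a = 27.
So r1 = 9, r2 = 3.
3t^2 - 36t + 81 = 3(t - r1)(t - r2) = 3(t - 9)(t - 3)


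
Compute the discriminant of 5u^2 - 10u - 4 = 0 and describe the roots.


D = b^2 - 4ac = (-10)^2 - 4(5)(-4) = 100 + 80 = 180
Since D > 0: two distinct irrational roots


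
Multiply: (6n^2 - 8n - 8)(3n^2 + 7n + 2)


Distribute each term of the first polynomial:
  (6n^2)(3n^2 + 7n + 2) = 18n^4 + 42n^3 + 12n^2
  (-8n)(3n^2 + 7n + 2) = -24n^3 - 56n^2 - 16n
  (-8)(3n^2 + 7n + 2) = -24n^2 - 56n - 16
Sum: 18n^4 + 18n^3 - 68n^2 - 72n - 16


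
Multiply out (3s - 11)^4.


Expand (3s - 11)^4 by repeated multiplication:
  (3s - 11)^2 = 9s^2 - 66s + 121
  (3s - 11)^3 = 27s^3 - 297s^2 + 1089s - 1331
= 81s^4 - 1188s^3 + 6534s^2 - 15972s + 14641


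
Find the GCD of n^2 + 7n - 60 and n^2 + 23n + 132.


Factor each:
  n^2 + 7n - 60 = (n + 12)(n - 5)
  n^2 + 23n + 132 = (n + 12)(n + 11)
Common monic factor: n + 12


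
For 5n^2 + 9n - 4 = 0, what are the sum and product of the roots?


For an^2+bn+c=0: sum = -b/a, product = c/a.
a=5, b=9, c=-4
Sum = -(9)/5 = -9/5
Product = (-4)/5 = -4/5


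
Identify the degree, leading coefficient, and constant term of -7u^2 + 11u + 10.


Highest power of u is 2, with coefficient -7. Constant term is 10.
Degree = 2, leading coefficient = -7, constant term = 10


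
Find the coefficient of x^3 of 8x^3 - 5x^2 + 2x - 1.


Read off the coefficient of x^3: 8


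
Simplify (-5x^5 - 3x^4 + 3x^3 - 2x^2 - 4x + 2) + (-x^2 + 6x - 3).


Align terms by degree and add:
  -5x^5 - 3x^4 + 3x^3 - 2x^2 - 4x + 2
  -x^2 + 6x - 3
= -5x^5 - 3x^4 + 3x^3 - 3x^2 + 2x - 1


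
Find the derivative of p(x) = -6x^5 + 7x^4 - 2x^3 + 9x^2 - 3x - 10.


Apply the power rule term by term:
  d/dx(-6x^5) = -30x^4
  d/dx(7x^4) = 28x^3
  d/dx(-2x^3) = -6x^2
  d/dx(9x^2) = 18x
  d/dx(-3x) = -3
  d/dx(-10) = 0
p'(x) = -30x^4 + 28x^3 - 6x^2 + 18x - 3


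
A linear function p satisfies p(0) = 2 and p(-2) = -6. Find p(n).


p(n) = mn + b. Using p(0)=2, p(-2)=-6:
m = (2 + 6)/(0 + 2) = 8/2 = 4
b = 2 - m*(0) = 2 = 2
p(n) = 4n + 2


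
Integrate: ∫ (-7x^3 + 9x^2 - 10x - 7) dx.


Reverse power rule on each term:
  ∫ -7x^3 dx = -(7/4)x^4
  ∫ 9x^2 dx = 3x^3
  ∫ -10x dx = -5x^2
  ∫ -7 dx = -7x
F(x) = -(7/4)x^4 + 3x^3 - 5x^2 - 7x + C


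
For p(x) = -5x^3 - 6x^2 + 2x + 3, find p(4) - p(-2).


p(4) = -405
p(-2) = 15
p(4) - p(-2) = -405 - 15 = -420


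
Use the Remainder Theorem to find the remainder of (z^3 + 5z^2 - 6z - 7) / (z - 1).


By the Remainder Theorem, the remainder equals p(1):
  1*(1)^3 = 1
  5*(1)^2 = 5
  -6*(1)^1 = -6
  constant: -7
Sum: 1 + 5 - 6 - 7 = -7


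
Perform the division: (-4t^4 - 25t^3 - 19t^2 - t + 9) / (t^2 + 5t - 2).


(-4t^4 - 25t^3 - 19t^2 - t + 9) / (t^2 + 5t - 2)
Step 1: -4t^2 * (t^2 + 5t - 2) = -4t^4 - 20t^3 + 8t^2; subtract.
Step 2: -5t * (t^2 + 5t - 2) = -5t^3 - 25t^2 + 10t; subtract.
Step 3: -2 * (t^2 + 5t - 2) = -2t^2 - 10t + 4; subtract.
Quotient: -4t^2 - 5t - 2, Remainder: -t + 5


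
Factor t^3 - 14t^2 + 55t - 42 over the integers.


Try integer roots (divisors of -42). t=6: p(6)=0.
Divide out (t - 6): quotient is t^2 - 8t + 7.
Factor the quadratic: (t - 1)(t - 7)
Result: (t - 6)(t - 1)(t - 7)


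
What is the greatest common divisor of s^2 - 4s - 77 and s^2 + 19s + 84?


Factor each:
  s^2 - 4s - 77 = (s + 7)(s - 11)
  s^2 + 19s + 84 = (s + 7)(s + 12)
Common monic factor: s + 7


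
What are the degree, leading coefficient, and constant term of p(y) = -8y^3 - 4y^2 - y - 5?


Highest power of y is 3, with coefficient -8. Constant term is -5.
Degree = 3, leading coefficient = -8, constant term = -5


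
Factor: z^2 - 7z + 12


Roots satisfy r1 + r2 = -b/a = 7 and r1*r2 = c/a = 12.
So r1 = 3, r2 = 4.
z^2 - 7z + 12 = (z - r1)(z - r2) = (z - 3)(z - 4)


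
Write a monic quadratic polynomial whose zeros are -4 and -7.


p(u) = (u + 4)(u + 7)
Expand: u^2 + 11u + 28


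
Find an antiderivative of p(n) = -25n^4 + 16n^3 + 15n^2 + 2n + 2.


Reverse power rule on each term:
  ∫ -25n^4 dn = -5n^5
  ∫ 16n^3 dn = 4n^4
  ∫ 15n^2 dn = 5n^3
  ∫ 2n dn = n^2
  ∫ 2 dn = 2n
F(n) = -5n^5 + 4n^4 + 5n^3 + n^2 + 2n + C


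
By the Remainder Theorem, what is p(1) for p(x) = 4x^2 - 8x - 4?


By the Remainder Theorem, the remainder equals p(1):
  4*(1)^2 = 4
  -8*(1)^1 = -8
  constant: -4
Sum: 4 - 8 - 4 = -8


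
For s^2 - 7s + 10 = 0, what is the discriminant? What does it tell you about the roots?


D = b^2 - 4ac = (-7)^2 - 4(1)(10) = 49 - 40 = 9
Since D > 0: two distinct rational roots


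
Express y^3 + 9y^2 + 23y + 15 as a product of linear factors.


Try integer roots (divisors of 15). y=-5: p(-5)=0.
Divide out (y + 5): quotient is y^2 + 4y + 3.
Factor the quadratic: (y + 1)(y + 3)
Result: (y + 5)(y + 1)(y + 3)


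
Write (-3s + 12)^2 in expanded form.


Expand (-3s + 12)^2 by repeated multiplication:
= 9s^2 - 72s + 144


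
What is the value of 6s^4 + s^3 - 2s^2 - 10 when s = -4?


Using direct substitution:
  6 * (-4)^4 = 1536
  1 * (-4)^3 = -64
  -2 * (-4)^2 = -32
  0 * (-4)^1 = 0
  constant: -10
Sum = 1536 - 64 - 32 + 0 - 10 = 1430


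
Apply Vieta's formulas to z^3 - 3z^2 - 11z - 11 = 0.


Monic cubic z^3+bz^2+cz+d=0: sum=-b, pairwise sum=c, product=-d.
b=-3, c=-11, d=-11
r1+r2+r3 = 3
r1r2+r1r3+r2r3 = -11
r1r2r3 = 11


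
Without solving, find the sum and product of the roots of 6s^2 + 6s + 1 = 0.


For as^2+bs+c=0: sum = -b/a, product = c/a.
a=6, b=6, c=1
Sum = -(6)/6 = -1
Product = (1)/6 = 1/6


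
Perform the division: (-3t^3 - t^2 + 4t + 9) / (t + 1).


(-3t^3 - t^2 + 4t + 9) / (t + 1)
Step 1: -3t^2 * (t + 1) = -3t^3 - 3t^2; subtract.
Step 2: 2t * (t + 1) = 2t^2 + 2t; subtract.
Step 3: 2 * (t + 1) = 2t + 2; subtract.
Quotient: -3t^2 + 2t + 2, Remainder: 7


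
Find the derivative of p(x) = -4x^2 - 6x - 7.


Apply the power rule term by term:
  d/dx(-4x^2) = -8x
  d/dx(-6x) = -6
  d/dx(-7) = 0
p'(x) = -8x - 6


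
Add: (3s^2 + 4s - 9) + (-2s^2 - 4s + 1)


Align terms by degree and add:
  3s^2 + 4s - 9
  -2s^2 - 4s + 1
= s^2 - 8


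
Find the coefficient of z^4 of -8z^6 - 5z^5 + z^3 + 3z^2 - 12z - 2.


Read off the coefficient of z^4: 0


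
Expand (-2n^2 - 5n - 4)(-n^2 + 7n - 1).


Distribute each term of the first polynomial:
  (-2n^2)(-n^2 + 7n - 1) = 2n^4 - 14n^3 + 2n^2
  (-5n)(-n^2 + 7n - 1) = 5n^3 - 35n^2 + 5n
  (-4)(-n^2 + 7n - 1) = 4n^2 - 28n + 4
Sum: 2n^4 - 9n^3 - 29n^2 - 23n + 4


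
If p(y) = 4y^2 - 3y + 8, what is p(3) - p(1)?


p(3) = 35
p(1) = 9
p(3) - p(1) = 35 - 9 = 26


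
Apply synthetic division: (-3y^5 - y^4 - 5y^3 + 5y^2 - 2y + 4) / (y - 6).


Synthetic division with c = 6. Coefficients: -3, -1, -5, 5, -2, 4
Bring down -3.
  -3 * 6 = -18; -18 - 1 = -19
  -19 * 6 = -114; -114 - 5 = -119
  -119 * 6 = -714; -714 + 5 = -709
  -709 * 6 = -4254; -4254 - 2 = -4256
  -4256 * 6 = -25536; -25536 + 4 = -25532
Quotient: -3y^4 - 19y^3 - 119y^2 - 709y - 4256, Remainder: -25532


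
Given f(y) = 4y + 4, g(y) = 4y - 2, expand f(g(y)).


Substitute g(y) into f:
f(g(y)) = 4*(4y - 2) + 4
Expand and combine: 16y - 4


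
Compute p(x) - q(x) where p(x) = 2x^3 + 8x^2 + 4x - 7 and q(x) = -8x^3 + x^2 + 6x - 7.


Distribute the minus sign:
  (2x^3 + 8x^2 + 4x - 7)
- (-8x^3 + x^2 + 6x - 7)
Negate second polynomial: 8x^3 - x^2 - 6x + 7
Add: 10x^3 + 7x^2 - 2x


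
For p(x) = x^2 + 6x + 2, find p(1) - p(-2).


p(1) = 9
p(-2) = -6
p(1) - p(-2) = 9 + 6 = 15


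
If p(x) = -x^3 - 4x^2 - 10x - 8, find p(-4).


Using direct substitution:
  -1 * (-4)^3 = 64
  -4 * (-4)^2 = -64
  -10 * (-4)^1 = 40
  constant: -8
Sum = 64 - 64 + 40 - 8 = 32


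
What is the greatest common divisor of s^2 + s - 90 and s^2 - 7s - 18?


Factor each:
  s^2 + s - 90 = (s - 9)(s + 10)
  s^2 - 7s - 18 = (s - 9)(s + 2)
Common monic factor: s - 9


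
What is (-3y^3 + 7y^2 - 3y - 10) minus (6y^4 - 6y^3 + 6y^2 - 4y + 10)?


Distribute the minus sign:
  (-3y^3 + 7y^2 - 3y - 10)
- (6y^4 - 6y^3 + 6y^2 - 4y + 10)
Negate second polynomial: -6y^4 + 6y^3 - 6y^2 + 4y - 10
Add: -6y^4 + 3y^3 + y^2 + y - 20


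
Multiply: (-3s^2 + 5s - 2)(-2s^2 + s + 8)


Distribute each term of the first polynomial:
  (-3s^2)(-2s^2 + s + 8) = 6s^4 - 3s^3 - 24s^2
  (5s)(-2s^2 + s + 8) = -10s^3 + 5s^2 + 40s
  (-2)(-2s^2 + s + 8) = 4s^2 - 2s - 16
Sum: 6s^4 - 13s^3 - 15s^2 + 38s - 16


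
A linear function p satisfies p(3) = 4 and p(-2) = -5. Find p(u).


p(u) = mu + b. Using p(3)=4, p(-2)=-5:
m = (4 + 5)/(3 + 2) = 9/5 = 9/5
b = 4 - m*(3) = 4 - 27/5 = -7/5
p(u) = (9/5)u - (7/5)


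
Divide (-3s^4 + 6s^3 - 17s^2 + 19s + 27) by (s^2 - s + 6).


(-3s^4 + 6s^3 - 17s^2 + 19s + 27) / (s^2 - s + 6)
Step 1: -3s^2 * (s^2 - s + 6) = -3s^4 + 3s^3 - 18s^2; subtract.
Step 2: 3s * (s^2 - s + 6) = 3s^3 - 3s^2 + 18s; subtract.
Step 3: 4 * (s^2 - s + 6) = 4s^2 - 4s + 24; subtract.
Quotient: -3s^2 + 3s + 4, Remainder: 5s + 3


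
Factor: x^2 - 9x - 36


Roots satisfy r1 + r2 = -b/a = 9 and r1*r2 = c/a = -36.
So r1 = 12, r2 = -3.
x^2 - 9x - 36 = (x - r1)(x - r2) = (x - 12)(x + 3)


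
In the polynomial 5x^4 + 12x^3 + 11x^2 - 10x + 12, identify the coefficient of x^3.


Read off the coefficient of x^3: 12


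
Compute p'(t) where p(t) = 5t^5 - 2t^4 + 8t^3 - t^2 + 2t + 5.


Apply the power rule term by term:
  d/dt(5t^5) = 25t^4
  d/dt(-2t^4) = -8t^3
  d/dt(8t^3) = 24t^2
  d/dt(-t^2) = -2t
  d/dt(2t) = 2
  d/dt(5) = 0
p'(t) = 25t^4 - 8t^3 + 24t^2 - 2t + 2


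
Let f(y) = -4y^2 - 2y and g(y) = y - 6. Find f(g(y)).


Substitute g(y) into f:
f(g(y)) = -4*(y - 6)^2 + (-2)*(y - 6)
(y - 6)^2 = y^2 - 12y + 36
Expand and combine: -4y^2 + 46y - 132


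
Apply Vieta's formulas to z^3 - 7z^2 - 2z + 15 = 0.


Monic cubic z^3+bz^2+cz+d=0: sum=-b, pairwise sum=c, product=-d.
b=-7, c=-2, d=15
r1+r2+r3 = 7
r1r2+r1r3+r2r3 = -2
r1r2r3 = -15


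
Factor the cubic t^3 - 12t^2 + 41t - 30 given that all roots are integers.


Try integer roots (divisors of -30). t=6: p(6)=0.
Divide out (t - 6): quotient is t^2 - 6t + 5.
Factor the quadratic: (t - 1)(t - 5)
Result: (t - 6)(t - 1)(t - 5)


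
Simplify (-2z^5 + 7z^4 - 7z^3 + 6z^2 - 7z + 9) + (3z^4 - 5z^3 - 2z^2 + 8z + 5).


Align terms by degree and add:
  -2z^5 + 7z^4 - 7z^3 + 6z^2 - 7z + 9
+ 3z^4 - 5z^3 - 2z^2 + 8z + 5
= -2z^5 + 10z^4 - 12z^3 + 4z^2 + z + 14


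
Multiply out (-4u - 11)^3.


Expand (-4u - 11)^3 by repeated multiplication:
  (-4u - 11)^2 = 16u^2 + 88u + 121
= -64u^3 - 528u^2 - 1452u - 1331


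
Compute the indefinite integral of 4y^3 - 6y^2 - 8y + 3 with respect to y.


Reverse power rule on each term:
  ∫ 4y^3 dy = y^4
  ∫ -6y^2 dy = -2y^3
  ∫ -8y dy = -4y^2
  ∫ 3 dy = 3y
F(y) = y^4 - 2y^3 - 4y^2 + 3y + C


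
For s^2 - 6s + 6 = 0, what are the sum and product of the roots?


For as^2+bs+c=0: sum = -b/a, product = c/a.
a=1, b=-6, c=6
Sum = -(-6)/1 = 6
Product = (6)/1 = 6


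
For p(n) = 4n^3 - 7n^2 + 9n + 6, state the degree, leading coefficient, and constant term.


Highest power of n is 3, with coefficient 4. Constant term is 6.
Degree = 3, leading coefficient = 4, constant term = 6


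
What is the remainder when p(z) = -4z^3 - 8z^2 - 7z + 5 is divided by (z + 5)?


By the Remainder Theorem, the remainder equals p(-5):
  -4*(-5)^3 = 500
  -8*(-5)^2 = -200
  -7*(-5)^1 = 35
  constant: 5
Sum: 500 - 200 + 35 + 5 = 340


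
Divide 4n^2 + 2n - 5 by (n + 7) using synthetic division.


Synthetic division with c = -7. Coefficients: 4, 2, -5
Bring down 4.
  4 * -7 = -28; -28 + 2 = -26
  -26 * -7 = 182; 182 - 5 = 177
Quotient: 4n - 26, Remainder: 177


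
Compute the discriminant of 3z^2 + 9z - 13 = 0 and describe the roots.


D = b^2 - 4ac = (9)^2 - 4(3)(-13) = 81 + 156 = 237
Since D > 0: two distinct irrational roots


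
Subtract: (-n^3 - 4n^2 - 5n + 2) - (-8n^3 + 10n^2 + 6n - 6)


Distribute the minus sign:
  (-n^3 - 4n^2 - 5n + 2)
- (-8n^3 + 10n^2 + 6n - 6)
Negate second polynomial: 8n^3 - 10n^2 - 6n + 6
Add: 7n^3 - 14n^2 - 11n + 8


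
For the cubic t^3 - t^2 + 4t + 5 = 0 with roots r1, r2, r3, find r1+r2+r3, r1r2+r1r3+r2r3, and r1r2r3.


Monic cubic t^3+bt^2+ct+d=0: sum=-b, pairwise sum=c, product=-d.
b=-1, c=4, d=5
r1+r2+r3 = 1
r1r2+r1r3+r2r3 = 4
r1r2r3 = -5


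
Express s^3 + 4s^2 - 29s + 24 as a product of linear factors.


Try integer roots (divisors of 24). s=3: p(3)=0.
Divide out (s - 3): quotient is s^2 + 7s - 8.
Factor the quadratic: (s - 1)(s + 8)
Result: (s - 3)(s - 1)(s + 8)


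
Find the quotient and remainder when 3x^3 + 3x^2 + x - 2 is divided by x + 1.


(3x^3 + 3x^2 + x - 2) / (x + 1)
Step 1: 3x^2 * (x + 1) = 3x^3 + 3x^2; subtract.
Step 2: 0 * (x + 1) = 0; subtract.
Step 3: 1 * (x + 1) = x + 1; subtract.
Quotient: 3x^2 + 1, Remainder: -3


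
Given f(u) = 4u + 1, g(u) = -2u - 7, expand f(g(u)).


Substitute g(u) into f:
f(g(u)) = 4*(-2u - 7) + 1
Expand and combine: -8u - 27


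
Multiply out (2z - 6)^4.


Expand (2z - 6)^4 by repeated multiplication:
  (2z - 6)^2 = 4z^2 - 24z + 36
  (2z - 6)^3 = 8z^3 - 72z^2 + 216z - 216
= 16z^4 - 192z^3 + 864z^2 - 1728z + 1296


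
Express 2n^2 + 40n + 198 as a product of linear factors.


Roots satisfy r1 + r2 = -b/a = -20 and r1*r2 = c/a = 99.
So r1 = -9, r2 = -11.
2n^2 + 40n + 198 = 2(n - r1)(n - r2) = 2(n + 9)(n + 11)


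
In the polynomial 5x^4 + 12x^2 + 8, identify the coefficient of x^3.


Read off the coefficient of x^3: 0


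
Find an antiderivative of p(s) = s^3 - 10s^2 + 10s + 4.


Reverse power rule on each term:
  ∫ s^3 ds = (1/4)s^4
  ∫ -10s^2 ds = -(10/3)s^3
  ∫ 10s ds = 5s^2
  ∫ 4 ds = 4s
F(s) = (1/4)s^4 - (10/3)s^3 + 5s^2 + 4s + C


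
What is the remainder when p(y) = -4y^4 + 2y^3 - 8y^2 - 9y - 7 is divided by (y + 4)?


By the Remainder Theorem, the remainder equals p(-4):
  -4*(-4)^4 = -1024
  2*(-4)^3 = -128
  -8*(-4)^2 = -128
  -9*(-4)^1 = 36
  constant: -7
Sum: -1024 - 128 - 128 + 36 - 7 = -1251


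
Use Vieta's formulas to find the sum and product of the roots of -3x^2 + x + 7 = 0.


For ax^2+bx+c=0: sum = -b/a, product = c/a.
a=-3, b=1, c=7
Sum = -(1)/-3 = 1/3
Product = (7)/-3 = -7/3


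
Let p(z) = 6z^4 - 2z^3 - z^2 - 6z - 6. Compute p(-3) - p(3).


p(-3) = 543
p(3) = 399
p(-3) - p(3) = 543 - 399 = 144


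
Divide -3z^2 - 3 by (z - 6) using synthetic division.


Synthetic division with c = 6. Coefficients: -3, 0, -3
Bring down -3.
  -3 * 6 = -18; -18 + 0 = -18
  -18 * 6 = -108; -108 - 3 = -111
Quotient: -3z - 18, Remainder: -111


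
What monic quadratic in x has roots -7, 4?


p(x) = (x + 7)(x - 4)
Expand: x^2 + 3x - 28


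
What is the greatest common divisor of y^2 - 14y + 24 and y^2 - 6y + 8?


Factor each:
  y^2 - 14y + 24 = (y - 2)(y - 12)
  y^2 - 6y + 8 = (y - 2)(y - 4)
Common monic factor: y - 2


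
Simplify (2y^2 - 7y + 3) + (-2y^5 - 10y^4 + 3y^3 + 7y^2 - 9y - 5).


Align terms by degree and add:
  2y^2 - 7y + 3
  -2y^5 - 10y^4 + 3y^3 + 7y^2 - 9y - 5
= -2y^5 - 10y^4 + 3y^3 + 9y^2 - 16y - 2


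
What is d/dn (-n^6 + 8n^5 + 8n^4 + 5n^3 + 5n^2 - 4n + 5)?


Apply the power rule term by term:
  d/dn(-n^6) = -6n^5
  d/dn(8n^5) = 40n^4
  d/dn(8n^4) = 32n^3
  d/dn(5n^3) = 15n^2
  d/dn(5n^2) = 10n
  d/dn(-4n) = -4
  d/dn(5) = 0
p'(n) = -6n^5 + 40n^4 + 32n^3 + 15n^2 + 10n - 4


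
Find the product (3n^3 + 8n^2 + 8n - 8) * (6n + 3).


Distribute each term of the first polynomial:
  (3n^3)(6n + 3) = 18n^4 + 9n^3
  (8n^2)(6n + 3) = 48n^3 + 24n^2
  (8n)(6n + 3) = 48n^2 + 24n
  (-8)(6n + 3) = -48n - 24
Sum: 18n^4 + 57n^3 + 72n^2 - 24n - 24


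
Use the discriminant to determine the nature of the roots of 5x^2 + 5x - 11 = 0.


D = b^2 - 4ac = (5)^2 - 4(5)(-11) = 25 + 220 = 245
Since D > 0: two distinct irrational roots


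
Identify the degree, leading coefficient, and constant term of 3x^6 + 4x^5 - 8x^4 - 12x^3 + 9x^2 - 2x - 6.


Highest power of x is 6, with coefficient 3. Constant term is -6.
Degree = 6, leading coefficient = 3, constant term = -6


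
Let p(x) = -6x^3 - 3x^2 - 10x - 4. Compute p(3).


Using direct substitution:
  -6 * (3)^3 = -162
  -3 * (3)^2 = -27
  -10 * (3)^1 = -30
  constant: -4
Sum = -162 - 27 - 30 - 4 = -223


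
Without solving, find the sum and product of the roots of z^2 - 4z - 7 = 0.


For az^2+bz+c=0: sum = -b/a, product = c/a.
a=1, b=-4, c=-7
Sum = -(-4)/1 = 4
Product = (-7)/1 = -7


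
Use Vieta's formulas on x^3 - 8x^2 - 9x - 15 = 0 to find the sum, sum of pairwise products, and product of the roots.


Monic cubic x^3+bx^2+cx+d=0: sum=-b, pairwise sum=c, product=-d.
b=-8, c=-9, d=-15
r1+r2+r3 = 8
r1r2+r1r3+r2r3 = -9
r1r2r3 = 15


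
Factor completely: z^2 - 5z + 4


Roots satisfy r1 + r2 = -b/a = 5 and r1*r2 = c/a = 4.
So r1 = 1, r2 = 4.
z^2 - 5z + 4 = (z - r1)(z - r2) = (z - 1)(z - 4)


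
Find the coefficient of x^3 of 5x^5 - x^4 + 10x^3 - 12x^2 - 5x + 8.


Read off the coefficient of x^3: 10


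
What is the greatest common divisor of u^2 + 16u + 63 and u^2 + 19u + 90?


Factor each:
  u^2 + 16u + 63 = (u + 9)(u + 7)
  u^2 + 19u + 90 = (u + 9)(u + 10)
Common monic factor: u + 9


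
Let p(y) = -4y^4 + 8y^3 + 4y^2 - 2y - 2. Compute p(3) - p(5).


p(3) = -80
p(5) = -1412
p(3) - p(5) = -80 + 1412 = 1332


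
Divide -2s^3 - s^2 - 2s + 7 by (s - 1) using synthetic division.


Synthetic division with c = 1. Coefficients: -2, -1, -2, 7
Bring down -2.
  -2 * 1 = -2; -2 - 1 = -3
  -3 * 1 = -3; -3 - 2 = -5
  -5 * 1 = -5; -5 + 7 = 2
Quotient: -2s^2 - 3s - 5, Remainder: 2


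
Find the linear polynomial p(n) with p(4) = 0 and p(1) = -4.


p(n) = mn + b. Using p(4)=0, p(1)=-4:
m = (0 + 4)/(4 - 1) = 4/3 = 4/3
b = 0 - m*(4) = 0 - 16/3 = -16/3
p(n) = (4/3)n - (16/3)


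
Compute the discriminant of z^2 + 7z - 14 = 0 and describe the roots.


D = b^2 - 4ac = (7)^2 - 4(1)(-14) = 49 + 56 = 105
Since D > 0: two distinct irrational roots


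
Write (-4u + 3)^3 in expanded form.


Expand (-4u + 3)^3 by repeated multiplication:
  (-4u + 3)^2 = 16u^2 - 24u + 9
= -64u^3 + 144u^2 - 108u + 27


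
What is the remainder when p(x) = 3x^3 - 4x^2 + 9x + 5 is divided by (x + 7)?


By the Remainder Theorem, the remainder equals p(-7):
  3*(-7)^3 = -1029
  -4*(-7)^2 = -196
  9*(-7)^1 = -63
  constant: 5
Sum: -1029 - 196 - 63 + 5 = -1283


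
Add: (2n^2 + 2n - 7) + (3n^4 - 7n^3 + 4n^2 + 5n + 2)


Align terms by degree and add:
  2n^2 + 2n - 7
+ 3n^4 - 7n^3 + 4n^2 + 5n + 2
= 3n^4 - 7n^3 + 6n^2 + 7n - 5


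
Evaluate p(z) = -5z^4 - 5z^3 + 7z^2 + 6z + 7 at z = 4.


Using direct substitution:
  -5 * (4)^4 = -1280
  -5 * (4)^3 = -320
  7 * (4)^2 = 112
  6 * (4)^1 = 24
  constant: 7
Sum = -1280 - 320 + 112 + 24 + 7 = -1457


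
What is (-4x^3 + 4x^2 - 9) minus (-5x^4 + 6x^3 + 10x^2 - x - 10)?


Distribute the minus sign:
  (-4x^3 + 4x^2 - 9)
- (-5x^4 + 6x^3 + 10x^2 - x - 10)
Negate second polynomial: 5x^4 - 6x^3 - 10x^2 + x + 10
Add: 5x^4 - 10x^3 - 6x^2 + x + 1


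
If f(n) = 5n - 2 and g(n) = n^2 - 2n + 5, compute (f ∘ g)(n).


Substitute g(n) into f:
f(g(n)) = 5*(n^2 - 2n + 5) + (-2)
Expand and combine: 5n^2 - 10n + 23


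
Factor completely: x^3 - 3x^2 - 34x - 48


Try integer roots (divisors of -48). x=-3: p(-3)=0.
Divide out (x + 3): quotient is x^2 - 6x - 16.
Factor the quadratic: (x + 2)(x - 8)
Result: (x + 3)(x + 2)(x - 8)


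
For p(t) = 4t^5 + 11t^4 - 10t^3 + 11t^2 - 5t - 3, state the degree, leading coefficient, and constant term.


Highest power of t is 5, with coefficient 4. Constant term is -3.
Degree = 5, leading coefficient = 4, constant term = -3


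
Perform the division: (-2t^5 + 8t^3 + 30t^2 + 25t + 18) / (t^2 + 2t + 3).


(-2t^5 + 8t^3 + 30t^2 + 25t + 18) / (t^2 + 2t + 3)
Step 1: -2t^3 * (t^2 + 2t + 3) = -2t^5 - 4t^4 - 6t^3; subtract.
Step 2: 4t^2 * (t^2 + 2t + 3) = 4t^4 + 8t^3 + 12t^2; subtract.
Step 3: 6t * (t^2 + 2t + 3) = 6t^3 + 12t^2 + 18t; subtract.
Step 4: 6 * (t^2 + 2t + 3) = 6t^2 + 12t + 18; subtract.
Quotient: -2t^3 + 4t^2 + 6t + 6, Remainder: -5t


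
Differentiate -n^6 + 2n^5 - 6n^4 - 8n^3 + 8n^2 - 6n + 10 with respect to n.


Apply the power rule term by term:
  d/dn(-n^6) = -6n^5
  d/dn(2n^5) = 10n^4
  d/dn(-6n^4) = -24n^3
  d/dn(-8n^3) = -24n^2
  d/dn(8n^2) = 16n
  d/dn(-6n) = -6
  d/dn(10) = 0
p'(n) = -6n^5 + 10n^4 - 24n^3 - 24n^2 + 16n - 6


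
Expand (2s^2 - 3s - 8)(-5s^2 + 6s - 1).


Distribute each term of the first polynomial:
  (2s^2)(-5s^2 + 6s - 1) = -10s^4 + 12s^3 - 2s^2
  (-3s)(-5s^2 + 6s - 1) = 15s^3 - 18s^2 + 3s
  (-8)(-5s^2 + 6s - 1) = 40s^2 - 48s + 8
Sum: -10s^4 + 27s^3 + 20s^2 - 45s + 8


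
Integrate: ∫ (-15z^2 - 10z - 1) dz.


Reverse power rule on each term:
  ∫ -15z^2 dz = -5z^3
  ∫ -10z dz = -5z^2
  ∫ -1 dz = -z
F(z) = -5z^3 - 5z^2 - z + C


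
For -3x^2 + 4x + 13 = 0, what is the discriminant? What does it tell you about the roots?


D = b^2 - 4ac = (4)^2 - 4(-3)(13) = 16 + 156 = 172
Since D > 0: two distinct irrational roots


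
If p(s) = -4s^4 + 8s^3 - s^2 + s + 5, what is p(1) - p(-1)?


p(1) = 9
p(-1) = -9
p(1) - p(-1) = 9 + 9 = 18


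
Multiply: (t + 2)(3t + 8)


Distribute each term of the first polynomial:
  (t)(3t + 8) = 3t^2 + 8t
  (2)(3t + 8) = 6t + 16
Sum: 3t^2 + 14t + 16


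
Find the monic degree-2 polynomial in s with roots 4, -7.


p(s) = (s - 4)(s + 7)
Expand: s^2 + 3s - 28


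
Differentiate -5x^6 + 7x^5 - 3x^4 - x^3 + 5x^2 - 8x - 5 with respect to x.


Apply the power rule term by term:
  d/dx(-5x^6) = -30x^5
  d/dx(7x^5) = 35x^4
  d/dx(-3x^4) = -12x^3
  d/dx(-x^3) = -3x^2
  d/dx(5x^2) = 10x
  d/dx(-8x) = -8
  d/dx(-5) = 0
p'(x) = -30x^5 + 35x^4 - 12x^3 - 3x^2 + 10x - 8


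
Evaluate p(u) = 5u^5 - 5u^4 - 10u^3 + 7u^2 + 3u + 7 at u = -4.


Using direct substitution:
  5 * (-4)^5 = -5120
  -5 * (-4)^4 = -1280
  -10 * (-4)^3 = 640
  7 * (-4)^2 = 112
  3 * (-4)^1 = -12
  constant: 7
Sum = -5120 - 1280 + 640 + 112 - 12 + 7 = -5653


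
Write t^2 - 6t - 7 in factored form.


Roots satisfy r1 + r2 = -b/a = 6 and r1*r2 = c/a = -7.
So r1 = 7, r2 = -1.
t^2 - 6t - 7 = (t - r1)(t - r2) = (t - 7)(t + 1)


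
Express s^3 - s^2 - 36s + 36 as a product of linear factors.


Try integer roots (divisors of 36). s=6: p(6)=0.
Divide out (s - 6): quotient is s^2 + 5s - 6.
Factor the quadratic: (s - 1)(s + 6)
Result: (s - 6)(s - 1)(s + 6)


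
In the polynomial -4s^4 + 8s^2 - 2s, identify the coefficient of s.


Read off the coefficient of s: -2


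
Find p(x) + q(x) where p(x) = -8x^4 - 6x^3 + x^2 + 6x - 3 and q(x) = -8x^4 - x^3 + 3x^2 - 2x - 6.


Align terms by degree and add:
  -8x^4 - 6x^3 + x^2 + 6x - 3
  -8x^4 - x^3 + 3x^2 - 2x - 6
= -16x^4 - 7x^3 + 4x^2 + 4x - 9


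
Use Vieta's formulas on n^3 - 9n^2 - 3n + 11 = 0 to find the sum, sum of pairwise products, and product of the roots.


Monic cubic n^3+bn^2+cn+d=0: sum=-b, pairwise sum=c, product=-d.
b=-9, c=-3, d=11
r1+r2+r3 = 9
r1r2+r1r3+r2r3 = -3
r1r2r3 = -11


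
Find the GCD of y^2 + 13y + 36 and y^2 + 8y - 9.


Factor each:
  y^2 + 13y + 36 = (y + 9)(y + 4)
  y^2 + 8y - 9 = (y + 9)(y - 1)
Common monic factor: y + 9


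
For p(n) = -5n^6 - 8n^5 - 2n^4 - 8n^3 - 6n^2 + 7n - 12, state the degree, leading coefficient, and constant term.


Highest power of n is 6, with coefficient -5. Constant term is -12.
Degree = 6, leading coefficient = -5, constant term = -12


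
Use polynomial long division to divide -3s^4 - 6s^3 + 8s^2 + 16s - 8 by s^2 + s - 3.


(-3s^4 - 6s^3 + 8s^2 + 16s - 8) / (s^2 + s - 3)
Step 1: -3s^2 * (s^2 + s - 3) = -3s^4 - 3s^3 + 9s^2; subtract.
Step 2: -3s * (s^2 + s - 3) = -3s^3 - 3s^2 + 9s; subtract.
Step 3: 2 * (s^2 + s - 3) = 2s^2 + 2s - 6; subtract.
Quotient: -3s^2 - 3s + 2, Remainder: 5s - 2


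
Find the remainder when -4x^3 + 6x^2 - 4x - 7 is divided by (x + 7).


By the Remainder Theorem, the remainder equals p(-7):
  -4*(-7)^3 = 1372
  6*(-7)^2 = 294
  -4*(-7)^1 = 28
  constant: -7
Sum: 1372 + 294 + 28 - 7 = 1687


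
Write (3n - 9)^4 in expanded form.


Expand (3n - 9)^4 by repeated multiplication:
  (3n - 9)^2 = 9n^2 - 54n + 81
  (3n - 9)^3 = 27n^3 - 243n^2 + 729n - 729
= 81n^4 - 972n^3 + 4374n^2 - 8748n + 6561


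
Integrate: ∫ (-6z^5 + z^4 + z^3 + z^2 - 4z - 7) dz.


Reverse power rule on each term:
  ∫ -6z^5 dz = -z^6
  ∫ z^4 dz = (1/5)z^5
  ∫ z^3 dz = (1/4)z^4
  ∫ z^2 dz = (1/3)z^3
  ∫ -4z dz = -2z^2
  ∫ -7 dz = -7z
F(z) = -z^6 + (1/5)z^5 + (1/4)z^4 + (1/3)z^3 - 2z^2 - 7z + C
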